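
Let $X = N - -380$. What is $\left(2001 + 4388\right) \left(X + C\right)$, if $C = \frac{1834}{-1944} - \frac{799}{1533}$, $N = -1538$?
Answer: $- \frac{3679404648811}{496692} \approx -7.4078 \cdot 10^{6}$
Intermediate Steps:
$C = - \frac{727463}{496692}$ ($C = 1834 \left(- \frac{1}{1944}\right) - \frac{799}{1533} = - \frac{917}{972} - \frac{799}{1533} = - \frac{727463}{496692} \approx -1.4646$)
$X = -1158$ ($X = -1538 - -380 = -1538 + 380 = -1158$)
$\left(2001 + 4388\right) \left(X + C\right) = \left(2001 + 4388\right) \left(-1158 - \frac{727463}{496692}\right) = 6389 \left(- \frac{575896799}{496692}\right) = - \frac{3679404648811}{496692}$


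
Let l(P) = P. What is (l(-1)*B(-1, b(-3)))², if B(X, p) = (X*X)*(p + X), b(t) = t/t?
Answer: 0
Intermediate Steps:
b(t) = 1
B(X, p) = X²*(X + p)
(l(-1)*B(-1, b(-3)))² = (-(-1)²*(-1 + 1))² = (-0)² = (-1*0)² = 0² = 0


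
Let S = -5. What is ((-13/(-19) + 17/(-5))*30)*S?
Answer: 7740/19 ≈ 407.37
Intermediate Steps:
((-13/(-19) + 17/(-5))*30)*S = ((-13/(-19) + 17/(-5))*30)*(-5) = ((-13*(-1/19) + 17*(-1/5))*30)*(-5) = ((13/19 - 17/5)*30)*(-5) = -258/95*30*(-5) = -1548/19*(-5) = 7740/19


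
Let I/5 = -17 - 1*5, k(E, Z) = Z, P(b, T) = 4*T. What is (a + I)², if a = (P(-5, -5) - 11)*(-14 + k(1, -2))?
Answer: 148996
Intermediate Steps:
I = -110 (I = 5*(-17 - 1*5) = 5*(-17 - 5) = 5*(-22) = -110)
a = 496 (a = (4*(-5) - 11)*(-14 - 2) = (-20 - 11)*(-16) = -31*(-16) = 496)
(a + I)² = (496 - 110)² = 386² = 148996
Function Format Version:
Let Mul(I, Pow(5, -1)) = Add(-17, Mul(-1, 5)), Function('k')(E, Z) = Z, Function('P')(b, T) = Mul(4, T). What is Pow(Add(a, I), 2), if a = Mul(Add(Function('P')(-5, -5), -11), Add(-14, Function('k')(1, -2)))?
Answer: 148996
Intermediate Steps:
I = -110 (I = Mul(5, Add(-17, Mul(-1, 5))) = Mul(5, Add(-17, -5)) = Mul(5, -22) = -110)
a = 496 (a = Mul(Add(Mul(4, -5), -11), Add(-14, -2)) = Mul(Add(-20, -11), -16) = Mul(-31, -16) = 496)
Pow(Add(a, I), 2) = Pow(Add(496, -110), 2) = Pow(386, 2) = 148996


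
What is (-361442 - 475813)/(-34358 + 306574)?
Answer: -837255/272216 ≈ -3.0757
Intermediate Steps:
(-361442 - 475813)/(-34358 + 306574) = -837255/272216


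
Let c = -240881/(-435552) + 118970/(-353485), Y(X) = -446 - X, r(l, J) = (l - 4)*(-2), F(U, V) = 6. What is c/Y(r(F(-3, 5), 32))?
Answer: -6666039769/13610161126848 ≈ -0.00048978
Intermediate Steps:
r(l, J) = 8 - 2*l (r(l, J) = (-4 + l)*(-2) = 8 - 2*l)
c = 6666039769/30792219744 (c = -240881*(-1/435552) + 118970*(-1/353485) = 240881/435552 - 23794/70697 = 6666039769/30792219744 ≈ 0.21648)
c/Y(r(F(-3, 5), 32)) = 6666039769/(30792219744*(-446 - (8 - 2*6))) = 6666039769/(30792219744*(-446 - (8 - 12))) = 6666039769/(30792219744*(-446 - 1*(-4))) = 6666039769/(30792219744*(-446 + 4)) = (6666039769/30792219744)/(-442) = (6666039769/30792219744)*(-1/442) = -6666039769/13610161126848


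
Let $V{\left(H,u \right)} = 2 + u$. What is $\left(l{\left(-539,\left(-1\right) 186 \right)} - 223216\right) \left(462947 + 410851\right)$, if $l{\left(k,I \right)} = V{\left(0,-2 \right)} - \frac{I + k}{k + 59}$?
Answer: $- \frac{3120752226673}{16} \approx -1.9505 \cdot 10^{11}$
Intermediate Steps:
$l{\left(k,I \right)} = - \frac{I + k}{59 + k}$ ($l{\left(k,I \right)} = \left(2 - 2\right) - \frac{I + k}{k + 59} = 0 - \frac{I + k}{59 + k} = - \frac{I + k}{59 + k}$)
$\left(l{\left(-539,\left(-1\right) 186 \right)} - 223216\right) \left(462947 + 410851\right) = \left(\frac{- \left(-1\right) 186 - -539}{59 - 539} - 223216\right) \left(462947 + 410851\right) = \left(\frac{\left(-1\right) \left(-186\right) + 539}{-480} - 223216\right) 873798 = \left(- \frac{186 + 539}{480} - 223216\right) 873798 = \left(\left(- \frac{1}{480}\right) 725 - 223216\right) 873798 = \left(- \frac{145}{96} - 223216\right) 873798 = \left(- \frac{21428881}{96}\right) 873798 = - \frac{3120752226673}{16}$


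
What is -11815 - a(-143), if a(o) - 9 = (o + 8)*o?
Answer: -31129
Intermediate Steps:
a(o) = 9 + o*(8 + o) (a(o) = 9 + (o + 8)*o = 9 + (8 + o)*o = 9 + o*(8 + o))
-11815 - a(-143) = -11815 - (9 + (-143)² + 8*(-143)) = -11815 - (9 + 20449 - 1144) = -11815 - 1*19314 = -11815 - 19314 = -31129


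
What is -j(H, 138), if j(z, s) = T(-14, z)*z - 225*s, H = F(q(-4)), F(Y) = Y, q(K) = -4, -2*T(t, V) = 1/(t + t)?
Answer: 434701/14 ≈ 31050.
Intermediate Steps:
T(t, V) = -1/(4*t) (T(t, V) = -1/(2*(t + t)) = -1/(2*t)/2 = -1/(4*t))
H = -4
j(z, s) = -225*s + z/56 (j(z, s) = (-¼/(-14))*z - 225*s = (-¼*(-1/14))*z - 225*s = z/56 - 225*s = -225*s + z/56)
-j(H, 138) = -(-225*138 + (1/56)*(-4)) = -(-31050 - 1/14) = -1*(-434701/14) = 434701/14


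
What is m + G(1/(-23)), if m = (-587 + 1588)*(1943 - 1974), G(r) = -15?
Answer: -31046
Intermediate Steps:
m = -31031 (m = 1001*(-31) = -31031)
m + G(1/(-23)) = -31031 - 15 = -31046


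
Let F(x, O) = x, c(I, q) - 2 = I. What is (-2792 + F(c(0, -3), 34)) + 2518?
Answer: -272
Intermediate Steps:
c(I, q) = 2 + I
(-2792 + F(c(0, -3), 34)) + 2518 = (-2792 + (2 + 0)) + 2518 = (-2792 + 2) + 2518 = -2790 + 2518 = -272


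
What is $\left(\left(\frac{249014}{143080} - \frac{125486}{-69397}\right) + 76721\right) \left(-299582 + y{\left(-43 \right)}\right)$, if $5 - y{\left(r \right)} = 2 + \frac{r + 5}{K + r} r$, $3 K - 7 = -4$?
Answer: $- \frac{399343833197452479843}{17376314830} \approx -2.2982 \cdot 10^{10}$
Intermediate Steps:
$K = 1$ ($K = \frac{7}{3} + \frac{1}{3} \left(-4\right) = \frac{7}{3} - \frac{4}{3} = 1$)
$y{\left(r \right)} = 3 - \frac{r \left(5 + r\right)}{1 + r}$ ($y{\left(r \right)} = 5 - \left(2 + \frac{r + 5}{1 + r} r\right) = 5 - \left(2 + \frac{5 + r}{1 + r} r\right) = 5 - \left(2 + \frac{r \left(5 + r\right)}{1 + r}\right) = 3 - \frac{r \left(5 + r\right)}{1 + r}$)
$\left(\left(\frac{249014}{143080} - \frac{125486}{-69397}\right) + 76721\right) \left(-299582 + y{\left(-43 \right)}\right) = \left(\left(\frac{249014}{143080} - \frac{125486}{-69397}\right) + 76721\right) \left(-299582 + \frac{3 - \left(-43\right)^{2} - -86}{1 - 43}\right) = \left(\left(249014 \cdot \frac{1}{143080} - - \frac{125486}{69397}\right) + 76721\right) \left(-299582 + \frac{3 - 1849 + 86}{-42}\right) = \left(\left(\frac{124507}{71540} + \frac{125486}{69397}\right) + 76721\right) \left(-299582 - \frac{3 - 1849 + 86}{42}\right) = \left(\frac{17617680719}{4964661380} + 76721\right) \left(-299582 - - \frac{880}{21}\right) = \frac{380911403415699 \left(-299582 + \frac{880}{21}\right)}{4964661380} = \frac{380911403415699}{4964661380} \left(- \frac{6290342}{21}\right) = - \frac{399343833197452479843}{17376314830}$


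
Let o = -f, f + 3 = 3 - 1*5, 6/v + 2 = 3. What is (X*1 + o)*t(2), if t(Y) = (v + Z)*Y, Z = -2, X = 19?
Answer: 192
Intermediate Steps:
v = 6 (v = 6/(-2 + 3) = 6/1 = 6*1 = 6)
f = -5 (f = -3 + (3 - 1*5) = -3 + (3 - 5) = -3 - 2 = -5)
o = 5 (o = -1*(-5) = 5)
t(Y) = 4*Y (t(Y) = (6 - 2)*Y = 4*Y)
(X*1 + o)*t(2) = (19*1 + 5)*(4*2) = (19 + 5)*8 = 24*8 = 192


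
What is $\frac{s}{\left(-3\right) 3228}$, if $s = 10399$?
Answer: $- \frac{10399}{9684} \approx -1.0738$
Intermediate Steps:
$\frac{s}{\left(-3\right) 3228} = \frac{10399}{\left(-3\right) 3228} = \frac{10399}{-9684} = 10399 \left(- \frac{1}{9684}\right) = - \frac{10399}{9684}$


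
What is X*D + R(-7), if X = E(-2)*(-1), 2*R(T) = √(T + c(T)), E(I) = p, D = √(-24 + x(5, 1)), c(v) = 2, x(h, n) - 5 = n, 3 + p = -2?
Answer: I*(√5 + 30*√2)/2 ≈ 22.331*I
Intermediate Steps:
p = -5 (p = -3 - 2 = -5)
x(h, n) = 5 + n
D = 3*I*√2 (D = √(-24 + (5 + 1)) = √(-24 + 6) = √(-18) = 3*I*√2 ≈ 4.2426*I)
E(I) = -5
R(T) = √(2 + T)/2 (R(T) = √(T + 2)/2 = √(2 + T)/2)
X = 5 (X = -5*(-1) = 5)
X*D + R(-7) = 5*(3*I*√2) + √(2 - 7)/2 = 15*I*√2 + √(-5)/2 = 15*I*√2 + (I*√5)/2 = 15*I*√2 + I*√5/2 = I*√5/2 + 15*I*√2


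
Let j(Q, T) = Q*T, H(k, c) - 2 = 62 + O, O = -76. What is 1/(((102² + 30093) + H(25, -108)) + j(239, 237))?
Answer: 1/97128 ≈ 1.0296e-5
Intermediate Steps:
H(k, c) = -12 (H(k, c) = 2 + (62 - 76) = 2 - 14 = -12)
1/(((102² + 30093) + H(25, -108)) + j(239, 237)) = 1/(((102² + 30093) - 12) + 239*237) = 1/(((10404 + 30093) - 12) + 56643) = 1/((40497 - 12) + 56643) = 1/(40485 + 56643) = 1/97128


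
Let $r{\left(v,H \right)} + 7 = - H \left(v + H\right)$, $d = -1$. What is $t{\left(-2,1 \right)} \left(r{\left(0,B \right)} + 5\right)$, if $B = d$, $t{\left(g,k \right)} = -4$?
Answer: $12$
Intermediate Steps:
$B = -1$
$r{\left(v,H \right)} = -7 - H \left(H + v\right)$ ($r{\left(v,H \right)} = -7 + - H \left(v + H\right) = -7 + - H \left(H + v\right) = -7 - H \left(H + v\right)$)
$t{\left(-2,1 \right)} \left(r{\left(0,B \right)} + 5\right) = - 4 \left(\left(-7 - \left(-1\right)^{2} - \left(-1\right) 0\right) + 5\right) = - 4 \left(\left(-7 - 1 + 0\right) + 5\right) = - 4 \left(-8 + 5\right) = \left(-4\right) \left(-3\right) = 12$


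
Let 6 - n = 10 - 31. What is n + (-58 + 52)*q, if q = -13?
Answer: 105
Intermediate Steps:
n = 27 (n = 6 - (10 - 31) = 6 - 1*(-21) = 6 + 21 = 27)
n + (-58 + 52)*q = 27 + (-58 + 52)*(-13) = 27 - 6*(-13) = 27 + 78 = 105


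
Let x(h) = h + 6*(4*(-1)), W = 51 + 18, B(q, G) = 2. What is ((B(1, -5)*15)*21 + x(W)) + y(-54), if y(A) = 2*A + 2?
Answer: 569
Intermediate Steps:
y(A) = 2 + 2*A
W = 69
x(h) = -24 + h (x(h) = h + 6*(-4) = h - 24 = -24 + h)
((B(1, -5)*15)*21 + x(W)) + y(-54) = ((2*15)*21 + (-24 + 69)) + (2 + 2*(-54)) = (30*21 + 45) + (2 - 108) = (630 + 45) - 106 = 675 - 106 = 569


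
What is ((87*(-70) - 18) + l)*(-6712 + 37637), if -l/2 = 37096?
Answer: -2483277500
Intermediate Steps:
l = -74192 (l = -2*37096 = -74192)
((87*(-70) - 18) + l)*(-6712 + 37637) = ((87*(-70) - 18) - 74192)*(-6712 + 37637) = ((-6090 - 18) - 74192)*30925 = (-6108 - 74192)*30925 = -80300*30925 = -2483277500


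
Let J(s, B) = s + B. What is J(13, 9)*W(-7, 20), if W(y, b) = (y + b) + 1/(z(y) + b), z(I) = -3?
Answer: 4884/17 ≈ 287.29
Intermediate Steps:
J(s, B) = B + s
W(y, b) = b + y + 1/(-3 + b) (W(y, b) = (y + b) + 1/(-3 + b) = (b + y) + 1/(-3 + b) = b + y + 1/(-3 + b))
J(13, 9)*W(-7, 20) = (9 + 13)*((1 + 20² - 3*20 - 3*(-7) + 20*(-7))/(-3 + 20)) = 22*((1 + 400 - 60 + 21 - 140)/17) = 22*((1/17)*222) = 22*(222/17) = 4884/17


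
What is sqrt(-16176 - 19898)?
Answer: I*sqrt(36074) ≈ 189.93*I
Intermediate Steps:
sqrt(-16176 - 19898) = sqrt(-36074) = I*sqrt(36074)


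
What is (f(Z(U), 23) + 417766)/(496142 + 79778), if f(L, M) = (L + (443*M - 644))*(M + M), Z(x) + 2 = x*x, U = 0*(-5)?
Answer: 107093/71990 ≈ 1.4876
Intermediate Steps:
U = 0
Z(x) = -2 + x**2 (Z(x) = -2 + x*x = -2 + x**2)
f(L, M) = 2*M*(-644 + L + 443*M) (f(L, M) = (L + (-644 + 443*M))*(2*M) = (-644 + L + 443*M)*(2*M) = 2*M*(-644 + L + 443*M))
(f(Z(U), 23) + 417766)/(496142 + 79778) = (2*23*(-644 + (-2 + 0**2) + 443*23) + 417766)/(496142 + 79778) = (2*23*(-644 + (-2 + 0) + 10189) + 417766)/575920 = (2*23*(-644 - 2 + 10189) + 417766)*(1/575920) = (2*23*9543 + 417766)*(1/575920) = (438978 + 417766)*(1/575920) = 856744*(1/575920) = 107093/71990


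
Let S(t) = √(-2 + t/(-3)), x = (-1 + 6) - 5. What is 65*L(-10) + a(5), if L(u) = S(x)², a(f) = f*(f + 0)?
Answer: -105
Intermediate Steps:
a(f) = f² (a(f) = f*f = f²)
x = 0 (x = 5 - 5 = 0)
S(t) = √(-2 - t/3) (S(t) = √(-2 + t*(-⅓)) = √(-2 - t/3))
L(u) = -2 (L(u) = (√(-18 - 3*0)/3)² = (√(-18 + 0)/3)² = (√(-18)/3)² = ((3*I*√2)/3)² = (I*√2)² = -2)
65*L(-10) + a(5) = 65*(-2) + 5² = -130 + 25 = -105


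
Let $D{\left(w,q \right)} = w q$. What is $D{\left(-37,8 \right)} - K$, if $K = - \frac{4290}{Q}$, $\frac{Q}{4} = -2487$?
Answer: $- \frac{491483}{1658} \approx -296.43$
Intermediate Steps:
$Q = -9948$ ($Q = 4 \left(-2487\right) = -9948$)
$D{\left(w,q \right)} = q w$
$K = \frac{715}{1658}$ ($K = - \frac{4290}{-9948} = \left(-4290\right) \left(- \frac{1}{9948}\right) = \frac{715}{1658} \approx 0.43124$)
$D{\left(-37,8 \right)} - K = 8 \left(-37\right) - \frac{715}{1658} = -296 - \frac{715}{1658} = - \frac{491483}{1658}$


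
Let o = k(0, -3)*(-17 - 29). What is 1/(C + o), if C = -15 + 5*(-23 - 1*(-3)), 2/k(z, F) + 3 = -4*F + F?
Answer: -3/391 ≈ -0.0076726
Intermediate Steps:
k(z, F) = 2/(-3 - 3*F) (k(z, F) = 2/(-3 + (-4*F + F)) = 2/(-3 - 3*F))
C = -115 (C = -15 + 5*(-23 + 3) = -15 + 5*(-20) = -15 - 100 = -115)
o = -46/3 (o = (-2/(3 + 3*(-3)))*(-17 - 29) = -2/(3 - 9)*(-46) = -2/(-6)*(-46) = -2*(-1/6)*(-46) = (1/3)*(-46) = -46/3 ≈ -15.333)
1/(C + o) = 1/(-115 - 46/3) = 1/(-391/3) = -3/391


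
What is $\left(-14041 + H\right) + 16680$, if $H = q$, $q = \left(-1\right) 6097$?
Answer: $-3458$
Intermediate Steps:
$q = -6097$
$H = -6097$
$\left(-14041 + H\right) + 16680 = \left(-14041 - 6097\right) + 16680 = -20138 + 16680 = -3458$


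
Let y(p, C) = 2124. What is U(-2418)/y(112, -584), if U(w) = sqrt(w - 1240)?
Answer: I*sqrt(3658)/2124 ≈ 0.028475*I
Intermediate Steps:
U(w) = sqrt(-1240 + w)
U(-2418)/y(112, -584) = sqrt(-1240 - 2418)/2124 = sqrt(-3658)*(1/2124) = (I*sqrt(3658))*(1/2124) = I*sqrt(3658)/2124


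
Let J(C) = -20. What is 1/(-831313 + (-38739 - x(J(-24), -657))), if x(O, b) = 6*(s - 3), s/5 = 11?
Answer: -1/870364 ≈ -1.1489e-6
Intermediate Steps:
s = 55 (s = 5*11 = 55)
x(O, b) = 312 (x(O, b) = 6*(55 - 3) = 6*52 = 312)
1/(-831313 + (-38739 - x(J(-24), -657))) = 1/(-831313 + (-38739 - 1*312)) = 1/(-831313 + (-38739 - 312)) = 1/(-831313 - 39051) = 1/(-870364) = -1/870364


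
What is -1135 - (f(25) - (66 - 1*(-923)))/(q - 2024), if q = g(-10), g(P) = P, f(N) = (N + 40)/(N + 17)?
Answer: -97002253/85428 ≈ -1135.5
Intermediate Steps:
f(N) = (40 + N)/(17 + N)
q = -10
-1135 - (f(25) - (66 - 1*(-923)))/(q - 2024) = -1135 - ((40 + 25)/(17 + 25) - (66 - 1*(-923)))/(-10 - 2024) = -1135 - (65/42 - (66 + 923))/(-2034) = -1135 - ((1/42)*65 - 1*989)*(-1)/2034 = -1135 - (65/42 - 989)*(-1)/2034 = -1135 - (-41473)*(-1)/(42*2034) = -1135 - 1*41473/85428 = -1135 - 41473/85428 = -97002253/85428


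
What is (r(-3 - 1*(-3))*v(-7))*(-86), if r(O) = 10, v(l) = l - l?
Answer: 0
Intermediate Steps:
v(l) = 0
(r(-3 - 1*(-3))*v(-7))*(-86) = (10*0)*(-86) = 0*(-86) = 0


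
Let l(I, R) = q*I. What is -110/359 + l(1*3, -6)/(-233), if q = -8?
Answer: -17014/83647 ≈ -0.20340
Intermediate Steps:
l(I, R) = -8*I
-110/359 + l(1*3, -6)/(-233) = -110/359 - 8*3/(-233) = -110*1/359 - 8*3*(-1/233) = -110/359 - 24*(-1/233) = -110/359 + 24/233 = -17014/83647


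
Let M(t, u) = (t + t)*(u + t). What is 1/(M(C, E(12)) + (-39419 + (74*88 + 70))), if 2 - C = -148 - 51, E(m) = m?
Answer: 1/52789 ≈ 1.8943e-5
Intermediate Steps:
C = 201 (C = 2 - (-148 - 51) = 2 - 1*(-199) = 2 + 199 = 201)
M(t, u) = 2*t*(t + u) (M(t, u) = (2*t)*(t + u) = 2*t*(t + u))
1/(M(C, E(12)) + (-39419 + (74*88 + 70))) = 1/(2*201*(201 + 12) + (-39419 + (74*88 + 70))) = 1/(2*201*213 + (-39419 + (6512 + 70))) = 1/(85626 + (-39419 + 6582)) = 1/(85626 - 32837) = 1/52789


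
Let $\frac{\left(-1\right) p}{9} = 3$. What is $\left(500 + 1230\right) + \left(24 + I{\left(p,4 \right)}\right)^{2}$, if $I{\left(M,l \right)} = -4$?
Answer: $2130$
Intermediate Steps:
$p = -27$ ($p = \left(-9\right) 3 = -27$)
$\left(500 + 1230\right) + \left(24 + I{\left(p,4 \right)}\right)^{2} = \left(500 + 1230\right) + \left(24 - 4\right)^{2} = 1730 + 20^{2} = 1730 + 400 = 2130$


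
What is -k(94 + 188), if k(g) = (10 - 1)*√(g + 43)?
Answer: -45*√13 ≈ -162.25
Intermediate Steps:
k(g) = 9*√(43 + g)
-k(94 + 188) = -9*√(43 + (94 + 188)) = -9*√(43 + 282) = -9*√325 = -9*5*√13 = -45*√13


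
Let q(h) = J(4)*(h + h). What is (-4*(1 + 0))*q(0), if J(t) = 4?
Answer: 0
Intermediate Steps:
q(h) = 8*h (q(h) = 4*(h + h) = 4*(2*h) = 8*h)
(-4*(1 + 0))*q(0) = (-4*(1 + 0))*(8*0) = -4*1*0 = -4*0 = 0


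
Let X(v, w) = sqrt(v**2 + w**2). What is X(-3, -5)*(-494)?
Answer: -494*sqrt(34) ≈ -2880.5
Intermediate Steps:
X(-3, -5)*(-494) = sqrt((-3)**2 + (-5)**2)*(-494) = sqrt(9 + 25)*(-494) = sqrt(34)*(-494) = -494*sqrt(34)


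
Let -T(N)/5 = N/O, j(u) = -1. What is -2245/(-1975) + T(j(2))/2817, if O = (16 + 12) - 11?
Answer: 21504136/18916155 ≈ 1.1368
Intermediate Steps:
O = 17 (O = 28 - 11 = 17)
T(N) = -5*N/17
-2245/(-1975) + T(j(2))/2817 = -2245/(-1975) - 5/17*(-1)/2817 = -2245*(-1/1975) + (5/17)*(1/2817) = 449/395 + 5/47889 = 21504136/18916155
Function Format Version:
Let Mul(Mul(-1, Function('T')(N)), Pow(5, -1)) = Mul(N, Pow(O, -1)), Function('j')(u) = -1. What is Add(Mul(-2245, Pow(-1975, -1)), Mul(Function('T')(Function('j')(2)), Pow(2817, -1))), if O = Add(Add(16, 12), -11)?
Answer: Rational(21504136, 18916155) ≈ 1.1368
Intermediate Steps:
O = 17 (O = Add(28, -11) = 17)
Function('T')(N) = Mul(Rational(-5, 17), N) (Function('T')(N) = Mul(-5, Mul(N, Pow(17, -1))) = Mul(-5, Mul(N, Rational(1, 17))) = Mul(-5, Mul(Rational(1, 17), N)) = Mul(Rational(-5, 17), N))
Add(Mul(-2245, Pow(-1975, -1)), Mul(Function('T')(Function('j')(2)), Pow(2817, -1))) = Add(Mul(-2245, Pow(-1975, -1)), Mul(Mul(Rational(-5, 17), -1), Pow(2817, -1))) = Add(Mul(-2245, Rational(-1, 1975)), Mul(Rational(5, 17), Rational(1, 2817))) = Add(Rational(449, 395), Rational(5, 47889)) = Rational(21504136, 18916155)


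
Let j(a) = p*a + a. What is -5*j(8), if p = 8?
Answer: -360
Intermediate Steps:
j(a) = 9*a (j(a) = 8*a + a = 9*a)
-5*j(8) = -45*8 = -5*72 = -360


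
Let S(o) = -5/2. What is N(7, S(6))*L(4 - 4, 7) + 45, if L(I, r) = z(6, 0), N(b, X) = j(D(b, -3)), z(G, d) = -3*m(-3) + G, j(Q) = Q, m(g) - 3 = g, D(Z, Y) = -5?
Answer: 15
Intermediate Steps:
m(g) = 3 + g
S(o) = -5/2 (S(o) = -5*1/2 = -5/2)
z(G, d) = G (z(G, d) = -3*(3 - 3) + G = -3*0 + G = 0 + G = G)
N(b, X) = -5
L(I, r) = 6
N(7, S(6))*L(4 - 4, 7) + 45 = -5*6 + 45 = -30 + 45 = 15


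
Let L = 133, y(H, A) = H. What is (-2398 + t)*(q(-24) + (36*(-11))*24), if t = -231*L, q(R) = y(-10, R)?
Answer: 315113194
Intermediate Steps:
q(R) = -10
t = -30723 (t = -231*133 = -30723)
(-2398 + t)*(q(-24) + (36*(-11))*24) = (-2398 - 30723)*(-10 + (36*(-11))*24) = -33121*(-10 - 396*24) = -33121*(-10 - 9504) = -33121*(-9514) = 315113194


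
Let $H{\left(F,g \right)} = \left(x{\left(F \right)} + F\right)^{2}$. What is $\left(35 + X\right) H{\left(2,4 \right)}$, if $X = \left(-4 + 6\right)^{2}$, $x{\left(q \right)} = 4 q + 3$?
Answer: $6591$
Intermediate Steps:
$x{\left(q \right)} = 3 + 4 q$
$H{\left(F,g \right)} = \left(3 + 5 F\right)^{2}$ ($H{\left(F,g \right)} = \left(\left(3 + 4 F\right) + F\right)^{2} = \left(3 + 5 F\right)^{2}$)
$X = 4$ ($X = 2^{2} = 4$)
$\left(35 + X\right) H{\left(2,4 \right)} = \left(35 + 4\right) \left(3 + 5 \cdot 2\right)^{2} = 39 \left(3 + 10\right)^{2} = 39 \cdot 13^{2} = 39 \cdot 169 = 6591$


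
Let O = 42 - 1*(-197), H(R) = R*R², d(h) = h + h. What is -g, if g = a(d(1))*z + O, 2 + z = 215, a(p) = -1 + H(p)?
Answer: -1730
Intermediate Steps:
d(h) = 2*h
H(R) = R³
a(p) = -1 + p³
z = 213 (z = -2 + 215 = 213)
O = 239 (O = 42 + 197 = 239)
g = 1730 (g = (-1 + (2*1)³)*213 + 239 = (-1 + 2³)*213 + 239 = (-1 + 8)*213 + 239 = 7*213 + 239 = 1491 + 239 = 1730)
-g = -1*1730 = -1730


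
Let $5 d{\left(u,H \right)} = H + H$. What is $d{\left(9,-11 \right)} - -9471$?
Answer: $\frac{47333}{5} \approx 9466.6$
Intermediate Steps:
$d{\left(u,H \right)} = \frac{2 H}{5}$ ($d{\left(u,H \right)} = \frac{H + H}{5} = \frac{2 H}{5}$)
$d{\left(9,-11 \right)} - -9471 = \frac{2}{5} \left(-11\right) - -9471 = - \frac{22}{5} + 9471 = \frac{47333}{5}$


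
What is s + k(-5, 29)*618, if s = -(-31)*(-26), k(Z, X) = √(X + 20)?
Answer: 3520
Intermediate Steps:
k(Z, X) = √(20 + X)
s = -806 (s = -1*806 = -806)
s + k(-5, 29)*618 = -806 + √(20 + 29)*618 = -806 + √49*618 = -806 + 7*618 = -806 + 4326 = 3520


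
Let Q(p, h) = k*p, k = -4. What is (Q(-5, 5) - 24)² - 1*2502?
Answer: -2486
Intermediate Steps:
Q(p, h) = -4*p
(Q(-5, 5) - 24)² - 1*2502 = (-4*(-5) - 24)² - 1*2502 = (20 - 24)² - 2502 = (-4)² - 2502 = 16 - 2502 = -2486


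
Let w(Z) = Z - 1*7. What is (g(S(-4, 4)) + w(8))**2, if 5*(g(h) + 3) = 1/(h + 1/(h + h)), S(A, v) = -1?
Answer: 1024/225 ≈ 4.5511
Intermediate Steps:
w(Z) = -7 + Z (w(Z) = Z - 7 = -7 + Z)
g(h) = -3 + 1/(5*(h + 1/(2*h))) (g(h) = -3 + 1/(5*(h + 1/(h + h))) = -3 + 1/(5*(h + 1/(2*h))))
(g(S(-4, 4)) + w(8))**2 = ((-15 - 30*(-1)**2 + 2*(-1))/(5*(1 + 2*(-1)**2)) + (-7 + 8))**2 = ((-15 - 30*1 - 2)/(5*(1 + 2*1)) + 1)**2 = ((-15 - 30 - 2)/(5*(1 + 2)) + 1)**2 = ((1/5)*(-47)/3 + 1)**2 = ((1/5)*(1/3)*(-47) + 1)**2 = (-47/15 + 1)**2 = (-32/15)**2 = 1024/225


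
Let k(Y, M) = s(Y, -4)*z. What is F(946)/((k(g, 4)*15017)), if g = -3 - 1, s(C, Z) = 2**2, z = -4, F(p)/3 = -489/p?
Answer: 1467/227297312 ≈ 6.4541e-6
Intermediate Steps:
F(p) = -1467/p (F(p) = 3*(-489/p) = -1467/p)
s(C, Z) = 4
g = -4
k(Y, M) = -16 (k(Y, M) = 4*(-4) = -16)
F(946)/((k(g, 4)*15017)) = (-1467/946)/((-16*15017)) = -1467*1/946/(-240272) = -1467/946*(-1/240272) = 1467/227297312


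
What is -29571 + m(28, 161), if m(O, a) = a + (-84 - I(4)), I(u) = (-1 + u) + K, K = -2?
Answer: -29495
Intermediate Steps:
I(u) = -3 + u (I(u) = (-1 + u) - 2 = -3 + u)
m(O, a) = -85 + a (m(O, a) = a + (-84 - (-3 + 4)) = a + (-84 - 1*1) = a + (-84 - 1) = a - 85 = -85 + a)
-29571 + m(28, 161) = -29571 + (-85 + 161) = -29571 + 76 = -29495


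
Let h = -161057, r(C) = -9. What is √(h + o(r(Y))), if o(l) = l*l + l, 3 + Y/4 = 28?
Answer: I*√160985 ≈ 401.23*I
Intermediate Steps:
Y = 100 (Y = -12 + 4*28 = -12 + 112 = 100)
o(l) = l + l² (o(l) = l² + l = l + l²)
√(h + o(r(Y))) = √(-161057 - 9*(1 - 9)) = √(-161057 - 9*(-8)) = √(-161057 + 72) = √(-160985) = I*√160985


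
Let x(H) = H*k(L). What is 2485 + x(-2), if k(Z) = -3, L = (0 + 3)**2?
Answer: 2491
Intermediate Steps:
L = 9 (L = 3**2 = 9)
x(H) = -3*H (x(H) = H*(-3) = -3*H)
2485 + x(-2) = 2485 - 3*(-2) = 2485 + 6 = 2491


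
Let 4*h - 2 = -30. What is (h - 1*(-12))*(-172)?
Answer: -860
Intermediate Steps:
h = -7 (h = ½ + (¼)*(-30) = ½ - 15/2 = -7)
(h - 1*(-12))*(-172) = (-7 - 1*(-12))*(-172) = (-7 + 12)*(-172) = 5*(-172) = -860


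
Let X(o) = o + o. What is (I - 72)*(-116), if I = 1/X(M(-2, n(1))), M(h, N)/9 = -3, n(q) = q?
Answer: 225562/27 ≈ 8354.1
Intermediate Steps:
M(h, N) = -27 (M(h, N) = 9*(-3) = -27)
X(o) = 2*o
I = -1/54 (I = 1/(2*(-27)) = 1/(-54) = -1/54 ≈ -0.018519)
(I - 72)*(-116) = (-1/54 - 72)*(-116) = -3889/54*(-116) = 225562/27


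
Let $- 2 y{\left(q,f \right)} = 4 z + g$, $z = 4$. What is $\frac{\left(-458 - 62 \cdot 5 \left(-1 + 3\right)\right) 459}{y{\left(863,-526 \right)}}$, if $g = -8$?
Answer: $\frac{247401}{2} \approx 1.237 \cdot 10^{5}$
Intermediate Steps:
$y{\left(q,f \right)} = -4$ ($y{\left(q,f \right)} = - \frac{4 \cdot 4 - 8}{2} = - \frac{16 - 8}{2} = \left(- \frac{1}{2}\right) 8 = -4$)
$\frac{\left(-458 - 62 \cdot 5 \left(-1 + 3\right)\right) 459}{y{\left(863,-526 \right)}} = \frac{\left(-458 - 62 \cdot 5 \left(-1 + 3\right)\right) 459}{-4} = \left(-458 - 62 \cdot 5 \cdot 2\right) 459 \left(- \frac{1}{4}\right) = \left(-458 - 620\right) 459 \left(- \frac{1}{4}\right) = \left(-1078\right) 459 \left(- \frac{1}{4}\right) = \left(-494802\right) \left(- \frac{1}{4}\right) = \frac{247401}{2}$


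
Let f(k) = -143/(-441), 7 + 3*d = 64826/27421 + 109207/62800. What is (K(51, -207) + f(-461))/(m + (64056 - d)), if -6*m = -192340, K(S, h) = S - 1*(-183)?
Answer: 177950323475600/72990529185763791 ≈ 0.0024380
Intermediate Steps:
K(S, h) = 183 + S (K(S, h) = S + 183 = 183 + S)
d = -4988633653/5166116400 (d = -7/3 + (64826/27421 + 109207/62800)/3 = -7/3 + (1/3)*(7065637947/1722038800) = -7/3 + 2355212649/1722038800 = -4988633653/5166116400 ≈ -0.96564)
f(k) = 143/441 (f(k) = -143*(-1/441) = 143/441)
m = 96170/3 (m = -1/6*(-192340) = 96170/3 ≈ 32057.)
(K(51, -207) + f(-461))/(m + (64056 - d)) = ((183 + 51) + 143/441)/(96170/3 + (64056 - 1*(-4988633653/5166116400))) = (234 + 143/441)/(96170/3 + (64056 + 4988633653/5166116400)) = 103337/(441*(96170/3 + 330925740752053/5166116400)) = 103337/(441*(165511404049351/1722038800)) = (103337/441)*(1722038800/165511404049351) = 177950323475600/72990529185763791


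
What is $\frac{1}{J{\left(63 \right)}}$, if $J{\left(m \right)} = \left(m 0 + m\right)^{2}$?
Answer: $\frac{1}{3969} \approx 0.00025195$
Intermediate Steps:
$J{\left(m \right)} = m^{2}$ ($J{\left(m \right)} = \left(0 + m\right)^{2} = m^{2}$)
$\frac{1}{J{\left(63 \right)}} = \frac{1}{63^{2}} = \frac{1}{3969}$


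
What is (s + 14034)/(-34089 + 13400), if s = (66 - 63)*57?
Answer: -14205/20689 ≈ -0.68660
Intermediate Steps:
s = 171 (s = 3*57 = 171)
(s + 14034)/(-34089 + 13400) = (171 + 14034)/(-34089 + 13400) = 14205/(-20689) = 14205*(-1/20689) = -14205/20689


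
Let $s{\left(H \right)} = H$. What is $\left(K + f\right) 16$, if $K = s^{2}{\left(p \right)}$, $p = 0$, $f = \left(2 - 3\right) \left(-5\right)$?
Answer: $80$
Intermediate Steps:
$f = 5$ ($f = \left(-1\right) \left(-5\right) = 5$)
$K = 0$ ($K = 0^{2} = 0$)
$\left(K + f\right) 16 = \left(0 + 5\right) 16 = 5 \cdot 16 = 80$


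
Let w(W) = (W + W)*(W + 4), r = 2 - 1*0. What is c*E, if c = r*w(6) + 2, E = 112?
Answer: 27104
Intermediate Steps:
r = 2 (r = 2 + 0 = 2)
w(W) = 2*W*(4 + W) (w(W) = (2*W)*(4 + W) = 2*W*(4 + W))
c = 242 (c = 2*(2*6*(4 + 6)) + 2 = 2*(2*6*10) + 2 = 2*120 + 2 = 240 + 2 = 242)
c*E = 242*112 = 27104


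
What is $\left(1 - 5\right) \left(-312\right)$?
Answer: $1248$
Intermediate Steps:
$\left(1 - 5\right) \left(-312\right) = \left(-4\right) \left(-312\right) = 1248$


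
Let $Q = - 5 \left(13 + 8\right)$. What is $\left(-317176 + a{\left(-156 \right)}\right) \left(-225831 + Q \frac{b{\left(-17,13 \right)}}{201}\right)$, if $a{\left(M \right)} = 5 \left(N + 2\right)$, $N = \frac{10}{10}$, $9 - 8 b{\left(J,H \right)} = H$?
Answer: $\frac{9597710195359}{134} \approx 7.1625 \cdot 10^{10}$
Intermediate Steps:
$b{\left(J,H \right)} = \frac{9}{8} - \frac{H}{8}$
$N = 1$ ($N = 10 \cdot \frac{1}{10} = 1$)
$a{\left(M \right)} = 15$ ($a{\left(M \right)} = 5 \left(1 + 2\right) = 5 \cdot 3 = 15$)
$Q = -105$ ($Q = \left(-5\right) 21 = -105$)
$\left(-317176 + a{\left(-156 \right)}\right) \left(-225831 + Q \frac{b{\left(-17,13 \right)}}{201}\right) = \left(-317176 + 15\right) \left(-225831 - 105 \frac{\frac{9}{8} - \frac{13}{8}}{201}\right) = - 317161 \left(-225831 - 105 \left(\frac{9}{8} - \frac{13}{8}\right) \frac{1}{201}\right) = - 317161 \left(-225831 - 105 \left(\left(- \frac{1}{2}\right) \frac{1}{201}\right)\right) = - 317161 \left(-225831 - - \frac{35}{134}\right) = - 317161 \left(-225831 + \frac{35}{134}\right) = \left(-317161\right) \left(- \frac{30261319}{134}\right) = \frac{9597710195359}{134}$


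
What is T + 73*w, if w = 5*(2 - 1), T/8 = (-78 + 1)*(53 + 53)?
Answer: -64931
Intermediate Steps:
T = -65296 (T = 8*((-78 + 1)*(53 + 53)) = 8*(-77*106) = 8*(-8162) = -65296)
w = 5 (w = 5*1 = 5)
T + 73*w = -65296 + 73*5 = -65296 + 365 = -64931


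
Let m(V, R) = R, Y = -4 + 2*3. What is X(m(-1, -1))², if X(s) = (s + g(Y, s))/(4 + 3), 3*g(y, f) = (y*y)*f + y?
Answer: 25/441 ≈ 0.056689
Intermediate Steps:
Y = 2 (Y = -4 + 6 = 2)
g(y, f) = y/3 + f*y²/3 (g(y, f) = ((y*y)*f + y)/3 = (y²*f + y)/3 = (f*y² + y)/3 = (y + f*y²)/3 = y/3 + f*y²/3)
X(s) = 2/21 + s/3 (X(s) = (s + (⅓)*2*(1 + s*2))/(4 + 3) = (s + (⅓)*2*(1 + 2*s))/7 = (s + (⅔ + 4*s/3))*(⅐) = (⅔ + 7*s/3)*(⅐) = 2/21 + s/3)
X(m(-1, -1))² = (2/21 + (⅓)*(-1))² = (2/21 - ⅓)² = (-5/21)² = 25/441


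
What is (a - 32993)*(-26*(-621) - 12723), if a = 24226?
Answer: -30009441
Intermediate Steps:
(a - 32993)*(-26*(-621) - 12723) = (24226 - 32993)*(-26*(-621) - 12723) = -8767*(16146 - 12723) = -8767*3423 = -30009441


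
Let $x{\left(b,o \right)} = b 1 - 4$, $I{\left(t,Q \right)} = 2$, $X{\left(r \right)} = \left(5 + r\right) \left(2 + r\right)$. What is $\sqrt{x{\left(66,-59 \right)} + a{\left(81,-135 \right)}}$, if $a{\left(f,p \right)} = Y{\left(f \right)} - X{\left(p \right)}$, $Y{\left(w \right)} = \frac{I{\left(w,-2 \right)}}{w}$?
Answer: $\frac{i \sqrt{1395466}}{9} \approx 131.26 i$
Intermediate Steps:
$X{\left(r \right)} = \left(2 + r\right) \left(5 + r\right)$
$Y{\left(w \right)} = \frac{2}{w}$
$x{\left(b,o \right)} = -4 + b$ ($x{\left(b,o \right)} = b - 4 = -4 + b$)
$a{\left(f,p \right)} = -10 - p^{2} - 7 p + \frac{2}{f}$ ($a{\left(f,p \right)} = \frac{2}{f} - \left(10 + p^{2} + 7 p\right) = -10 - p^{2} - 7 p + \frac{2}{f}$)
$\sqrt{x{\left(66,-59 \right)} + a{\left(81,-135 \right)}} = \sqrt{\left(-4 + 66\right) - \left(17290 - \frac{2}{81}\right)} = \sqrt{62 + \left(-10 - 18225 + 945 + 2 \cdot \frac{1}{81}\right)} = \sqrt{62 + \left(-10 - 18225 + 945 + \frac{2}{81}\right)} = \sqrt{62 - \frac{1400488}{81}} = \sqrt{- \frac{1395466}{81}} = \frac{i \sqrt{1395466}}{9}$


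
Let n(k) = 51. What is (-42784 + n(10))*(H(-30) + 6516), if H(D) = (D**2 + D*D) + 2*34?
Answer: -358273472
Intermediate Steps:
H(D) = 68 + 2*D**2 (H(D) = (D**2 + D**2) + 68 = 2*D**2 + 68 = 68 + 2*D**2)
(-42784 + n(10))*(H(-30) + 6516) = (-42784 + 51)*((68 + 2*(-30)**2) + 6516) = -42733*((68 + 2*900) + 6516) = -42733*((68 + 1800) + 6516) = -42733*(1868 + 6516) = -42733*8384 = -358273472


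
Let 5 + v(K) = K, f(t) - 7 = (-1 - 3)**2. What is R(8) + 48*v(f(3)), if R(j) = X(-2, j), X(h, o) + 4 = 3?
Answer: 863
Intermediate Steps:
f(t) = 23 (f(t) = 7 + (-1 - 3)**2 = 7 + (-4)**2 = 7 + 16 = 23)
X(h, o) = -1 (X(h, o) = -4 + 3 = -1)
v(K) = -5 + K
R(j) = -1
R(8) + 48*v(f(3)) = -1 + 48*(-5 + 23) = -1 + 48*18 = -1 + 864 = 863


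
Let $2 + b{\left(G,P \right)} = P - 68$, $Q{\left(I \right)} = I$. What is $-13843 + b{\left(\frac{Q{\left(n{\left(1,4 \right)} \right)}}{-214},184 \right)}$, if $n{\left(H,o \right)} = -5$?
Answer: $-13729$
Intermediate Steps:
$b{\left(G,P \right)} = -70 + P$ ($b{\left(G,P \right)} = -2 + \left(P - 68\right) = -2 + \left(-68 + P\right) = -70 + P$)
$-13843 + b{\left(\frac{Q{\left(n{\left(1,4 \right)} \right)}}{-214},184 \right)} = -13843 + \left(-70 + 184\right) = -13843 + 114 = -13729$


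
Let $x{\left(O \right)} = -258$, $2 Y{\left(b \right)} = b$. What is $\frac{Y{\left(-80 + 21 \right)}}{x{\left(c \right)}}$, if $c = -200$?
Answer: $\frac{59}{516} \approx 0.11434$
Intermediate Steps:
$Y{\left(b \right)} = \frac{b}{2}$
$\frac{Y{\left(-80 + 21 \right)}}{x{\left(c \right)}} = \frac{\frac{1}{2} \left(-80 + 21\right)}{-258} = \frac{1}{2} \left(-59\right) \left(- \frac{1}{258}\right) = \left(- \frac{59}{2}\right) \left(- \frac{1}{258}\right) = \frac{59}{516}$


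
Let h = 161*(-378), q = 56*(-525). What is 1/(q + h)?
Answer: -1/90258 ≈ -1.1079e-5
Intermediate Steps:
q = -29400
h = -60858
1/(q + h) = 1/(-29400 - 60858) = 1/(-90258) = -1/90258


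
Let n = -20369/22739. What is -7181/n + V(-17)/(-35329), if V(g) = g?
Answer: 5768828912984/719616401 ≈ 8016.5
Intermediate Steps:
n = -20369/22739 (n = -20369*1/22739 = -20369/22739 ≈ -0.89577)
-7181/n + V(-17)/(-35329) = -7181/(-20369/22739) - 17/(-35329) = -7181*(-22739/20369) - 17*(-1/35329) = 163288759/20369 + 17/35329 = 5768828912984/719616401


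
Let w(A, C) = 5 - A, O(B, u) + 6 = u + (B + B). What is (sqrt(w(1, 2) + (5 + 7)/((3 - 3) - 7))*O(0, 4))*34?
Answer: -272*sqrt(7)/7 ≈ -102.81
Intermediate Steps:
O(B, u) = -6 + u + 2*B (O(B, u) = -6 + (u + (B + B)) = -6 + (u + 2*B) = -6 + u + 2*B)
(sqrt(w(1, 2) + (5 + 7)/((3 - 3) - 7))*O(0, 4))*34 = (sqrt((5 - 1*1) + (5 + 7)/((3 - 3) - 7))*(-6 + 4 + 2*0))*34 = (sqrt((5 - 1) + 12/(0 - 7))*(-6 + 4 + 0))*34 = (sqrt(4 + 12/(-7))*(-2))*34 = (sqrt(4 + 12*(-1/7))*(-2))*34 = (sqrt(4 - 12/7)*(-2))*34 = (sqrt(16/7)*(-2))*34 = ((4*sqrt(7)/7)*(-2))*34 = -8*sqrt(7)/7*34 = -272*sqrt(7)/7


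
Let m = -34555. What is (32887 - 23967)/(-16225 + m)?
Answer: -446/2539 ≈ -0.17566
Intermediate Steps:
(32887 - 23967)/(-16225 + m) = (32887 - 23967)/(-16225 - 34555) = 8920/(-50780) = 8920*(-1/50780) = -446/2539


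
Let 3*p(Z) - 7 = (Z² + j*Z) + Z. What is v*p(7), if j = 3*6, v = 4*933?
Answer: 235116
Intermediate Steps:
v = 3732
j = 18
p(Z) = 7/3 + Z²/3 + 19*Z/3 (p(Z) = 7/3 + ((Z² + 18*Z) + Z)/3 = 7/3 + (Z² + 19*Z)/3 = 7/3 + (Z²/3 + 19*Z/3) = 7/3 + Z²/3 + 19*Z/3)
v*p(7) = 3732*(7/3 + (⅓)*7² + (19/3)*7) = 3732*(7/3 + (⅓)*49 + 133/3) = 3732*(7/3 + 49/3 + 133/3) = 3732*63 = 235116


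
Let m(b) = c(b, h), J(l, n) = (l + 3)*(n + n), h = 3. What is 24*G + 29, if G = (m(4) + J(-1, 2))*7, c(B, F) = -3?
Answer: 869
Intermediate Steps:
J(l, n) = 2*n*(3 + l) (J(l, n) = (3 + l)*(2*n) = 2*n*(3 + l))
m(b) = -3
G = 35 (G = (-3 + 2*2*(3 - 1))*7 = (-3 + 2*2*2)*7 = (-3 + 8)*7 = 5*7 = 35)
24*G + 29 = 24*35 + 29 = 840 + 29 = 869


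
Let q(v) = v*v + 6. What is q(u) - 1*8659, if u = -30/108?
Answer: -2803547/324 ≈ -8652.9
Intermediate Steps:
u = -5/18 (u = -30*1/108 = -5/18 ≈ -0.27778)
q(v) = 6 + v² (q(v) = v² + 6 = 6 + v²)
q(u) - 1*8659 = (6 + (-5/18)²) - 1*8659 = (6 + 25/324) - 8659 = 1969/324 - 8659 = -2803547/324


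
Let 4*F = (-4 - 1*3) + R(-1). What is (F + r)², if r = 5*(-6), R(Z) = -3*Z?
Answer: 961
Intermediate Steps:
r = -30
F = -1 (F = ((-4 - 1*3) - 3*(-1))/4 = ((-4 - 3) + 3)/4 = (-7 + 3)/4 = (¼)*(-4) = -1)
(F + r)² = (-1 - 30)² = (-31)² = 961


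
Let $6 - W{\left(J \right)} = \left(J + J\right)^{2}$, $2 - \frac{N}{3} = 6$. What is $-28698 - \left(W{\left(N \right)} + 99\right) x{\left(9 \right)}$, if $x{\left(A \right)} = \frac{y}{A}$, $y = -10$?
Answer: $- \frac{87664}{3} \approx -29221.0$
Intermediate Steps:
$N = -12$ ($N = 6 - 18 = -12$)
$W{\left(J \right)} = 6 - 4 J^{2}$ ($W{\left(J \right)} = 6 - \left(J + J\right)^{2} = 6 - \left(2 J\right)^{2} = 6 - 4 J^{2}$)
$x{\left(A \right)} = - \frac{10}{A}$
$-28698 - \left(W{\left(N \right)} + 99\right) x{\left(9 \right)} = -28698 - \left(\left(6 - 4 \left(-12\right)^{2}\right) + 99\right) \left(- \frac{10}{9}\right) = -28698 - \left(\left(6 - 576\right) + 99\right) \left(\left(-10\right) \frac{1}{9}\right) = -28698 - \left(\left(6 - 576\right) + 99\right) \left(- \frac{10}{9}\right) = -28698 - \left(-570 + 99\right) \left(- \frac{10}{9}\right) = -28698 - \left(-471\right) \left(- \frac{10}{9}\right) = -28698 - \frac{1570}{3} = - \frac{87664}{3}$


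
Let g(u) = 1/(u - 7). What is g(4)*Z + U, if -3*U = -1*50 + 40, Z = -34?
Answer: 44/3 ≈ 14.667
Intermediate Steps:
U = 10/3 (U = -(-1*50 + 40)/3 = -(-50 + 40)/3 = -1/3*(-10) = 10/3 ≈ 3.3333)
g(u) = 1/(-7 + u)
g(4)*Z + U = -34/(-7 + 4) + 10/3 = -34/(-3) + 10/3 = -1/3*(-34) + 10/3 = 34/3 + 10/3 = 44/3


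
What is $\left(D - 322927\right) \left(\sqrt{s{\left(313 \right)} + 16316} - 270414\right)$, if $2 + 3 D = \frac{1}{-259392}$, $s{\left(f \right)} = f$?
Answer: $\frac{3775198173933551}{43232} - \frac{251294559937 \sqrt{16629}}{778176} \approx 8.7283 \cdot 10^{10}$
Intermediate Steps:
$D = - \frac{518785}{778176}$ ($D = - \frac{2}{3} + \frac{1}{3 \left(-259392\right)} = - \frac{2}{3} + \frac{1}{3} \left(- \frac{1}{259392}\right) = - \frac{2}{3} - \frac{1}{778176} = - \frac{518785}{778176} \approx -0.66667$)
$\left(D - 322927\right) \left(\sqrt{s{\left(313 \right)} + 16316} - 270414\right) = \left(- \frac{518785}{778176} - 322927\right) \left(\sqrt{313 + 16316} - 270414\right) = - \frac{251294559937 \left(\sqrt{16629} - 270414\right)}{778176} = - \frac{251294559937 \left(-270414 + \sqrt{16629}\right)}{778176} = \frac{3775198173933551}{43232} - \frac{251294559937 \sqrt{16629}}{778176}$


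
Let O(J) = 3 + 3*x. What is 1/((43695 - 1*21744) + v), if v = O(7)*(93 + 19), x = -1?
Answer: 1/21951 ≈ 4.5556e-5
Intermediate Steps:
O(J) = 0 (O(J) = 3 + 3*(-1) = 3 - 3 = 0)
v = 0 (v = 0*(93 + 19) = 0*112 = 0)
1/((43695 - 1*21744) + v) = 1/((43695 - 1*21744) + 0) = 1/((43695 - 21744) + 0) = 1/(21951 + 0) = 1/21951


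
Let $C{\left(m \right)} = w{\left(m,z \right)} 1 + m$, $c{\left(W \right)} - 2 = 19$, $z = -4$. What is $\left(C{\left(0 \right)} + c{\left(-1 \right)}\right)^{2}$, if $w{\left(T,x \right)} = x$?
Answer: $289$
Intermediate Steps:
$c{\left(W \right)} = 21$ ($c{\left(W \right)} = 2 + 19 = 21$)
$C{\left(m \right)} = -4 + m$ ($C{\left(m \right)} = \left(-4\right) 1 + m = -4 + m$)
$\left(C{\left(0 \right)} + c{\left(-1 \right)}\right)^{2} = \left(\left(-4 + 0\right) + 21\right)^{2} = \left(-4 + 21\right)^{2} = 17^{2} = 289$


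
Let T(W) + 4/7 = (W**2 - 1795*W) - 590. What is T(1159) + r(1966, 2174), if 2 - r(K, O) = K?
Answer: -5177750/7 ≈ -7.3968e+5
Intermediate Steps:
r(K, O) = 2 - K
T(W) = -4134/7 + W**2 - 1795*W (T(W) = -4/7 + ((W**2 - 1795*W) - 590) = -4/7 + (-590 + W**2 - 1795*W) = -4134/7 + W**2 - 1795*W)
T(1159) + r(1966, 2174) = (-4134/7 + 1159**2 - 1795*1159) + (2 - 1*1966) = (-4134/7 + 1343281 - 2080405) + (2 - 1966) = -5164002/7 - 1964 = -5177750/7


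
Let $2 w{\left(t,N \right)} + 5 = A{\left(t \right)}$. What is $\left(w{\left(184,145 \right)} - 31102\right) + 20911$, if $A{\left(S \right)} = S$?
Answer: $- \frac{20203}{2} \approx -10102.0$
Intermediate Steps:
$w{\left(t,N \right)} = - \frac{5}{2} + \frac{t}{2}$
$\left(w{\left(184,145 \right)} - 31102\right) + 20911 = \left(\left(- \frac{5}{2} + \frac{1}{2} \cdot 184\right) - 31102\right) + 20911 = \left(\left(- \frac{5}{2} + 92\right) - 31102\right) + 20911 = \left(\frac{179}{2} - 31102\right) + 20911 = - \frac{62025}{2} + 20911 = - \frac{20203}{2}$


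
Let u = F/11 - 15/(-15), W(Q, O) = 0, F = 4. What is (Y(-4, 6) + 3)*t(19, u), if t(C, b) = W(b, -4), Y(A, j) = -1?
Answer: 0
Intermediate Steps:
u = 15/11 (u = 4/11 - 15/(-15) = 4*(1/11) - 15*(-1/15) = 4/11 + 1 = 15/11 ≈ 1.3636)
t(C, b) = 0
(Y(-4, 6) + 3)*t(19, u) = (-1 + 3)*0 = 2*0 = 0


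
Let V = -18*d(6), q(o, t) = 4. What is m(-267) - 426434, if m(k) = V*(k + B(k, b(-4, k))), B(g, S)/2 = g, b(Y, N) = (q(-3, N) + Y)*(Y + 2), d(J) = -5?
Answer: -498524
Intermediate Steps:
V = 90 (V = -18*(-5) = 90)
b(Y, N) = (2 + Y)*(4 + Y) (b(Y, N) = (4 + Y)*(Y + 2) = (4 + Y)*(2 + Y) = (2 + Y)*(4 + Y))
B(g, S) = 2*g
m(k) = 270*k (m(k) = 90*(k + 2*k) = 90*(3*k) = 270*k)
m(-267) - 426434 = 270*(-267) - 426434 = -72090 - 426434 = -498524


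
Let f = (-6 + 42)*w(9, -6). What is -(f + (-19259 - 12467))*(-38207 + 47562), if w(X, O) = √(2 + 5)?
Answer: 296796730 - 336780*√7 ≈ 2.9591e+8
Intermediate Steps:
w(X, O) = √7
f = 36*√7 (f = (-6 + 42)*√7 = 36*√7 ≈ 95.247)
-(f + (-19259 - 12467))*(-38207 + 47562) = -(36*√7 + (-19259 - 12467))*(-38207 + 47562) = -(36*√7 - 31726)*9355 = -(-31726 + 36*√7)*9355 = -(-296796730 + 336780*√7) = 296796730 - 336780*√7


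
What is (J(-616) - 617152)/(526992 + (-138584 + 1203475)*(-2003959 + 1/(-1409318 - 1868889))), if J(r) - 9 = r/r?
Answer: 337186537399/1165947522924933605 ≈ 2.8920e-7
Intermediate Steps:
J(r) = 10 (J(r) = 9 + r/r = 9 + 1 = 10)
(J(-616) - 617152)/(526992 + (-138584 + 1203475)*(-2003959 + 1/(-1409318 - 1868889))) = (10 - 617152)/(526992 + (-138584 + 1203475)*(-2003959 + 1/(-1409318 - 1868889))) = -617142/(526992 + 1064891*(-2003959 + 1/(-3278207))) = -617142/(526992 + 1064891*(-2003959 - 1/3278207)) = -617142/(526992 + 1064891*(-6569392421514/3278207)) = -617142/(526992 - 6995686865138464974/3278207) = -617142/(-6995685137549601630/3278207) = -617142*(-3278207/6995685137549601630) = 337186537399/1165947522924933605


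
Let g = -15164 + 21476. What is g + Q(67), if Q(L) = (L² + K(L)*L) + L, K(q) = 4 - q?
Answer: 6647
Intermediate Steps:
Q(L) = L + L² + L*(4 - L) (Q(L) = (L² + (4 - L)*L) + L = (L² + L*(4 - L)) + L = L + L² + L*(4 - L))
g = 6312
g + Q(67) = 6312 + 5*67 = 6312 + 335 = 6647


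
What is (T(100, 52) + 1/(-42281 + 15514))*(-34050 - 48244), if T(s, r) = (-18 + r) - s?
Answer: 145382473162/26767 ≈ 5.4314e+6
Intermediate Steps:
T(s, r) = -18 + r - s
(T(100, 52) + 1/(-42281 + 15514))*(-34050 - 48244) = ((-18 + 52 - 1*100) + 1/(-42281 + 15514))*(-34050 - 48244) = ((-18 + 52 - 100) + 1/(-26767))*(-82294) = (-66 - 1/26767)*(-82294) = -1766623/26767*(-82294) = 145382473162/26767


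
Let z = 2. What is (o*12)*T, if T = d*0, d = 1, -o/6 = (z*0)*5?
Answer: 0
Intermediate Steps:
o = 0 (o = -6*2*0*5 = -0*5 = -6*0 = 0)
T = 0 (T = 1*0 = 0)
(o*12)*T = (0*12)*0 = 0*0 = 0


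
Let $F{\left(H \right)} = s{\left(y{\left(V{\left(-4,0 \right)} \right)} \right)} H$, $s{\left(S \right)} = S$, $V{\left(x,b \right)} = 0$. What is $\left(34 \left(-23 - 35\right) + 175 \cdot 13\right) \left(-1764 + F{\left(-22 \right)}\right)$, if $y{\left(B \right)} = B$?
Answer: $-534492$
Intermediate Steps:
$F{\left(H \right)} = 0$ ($F{\left(H \right)} = 0 H = 0$)
$\left(34 \left(-23 - 35\right) + 175 \cdot 13\right) \left(-1764 + F{\left(-22 \right)}\right) = \left(34 \left(-23 - 35\right) + 175 \cdot 13\right) \left(-1764 + 0\right) = \left(34 \left(-58\right) + 2275\right) \left(-1764\right) = \left(-1972 + 2275\right) \left(-1764\right) = 303 \left(-1764\right) = -534492$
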